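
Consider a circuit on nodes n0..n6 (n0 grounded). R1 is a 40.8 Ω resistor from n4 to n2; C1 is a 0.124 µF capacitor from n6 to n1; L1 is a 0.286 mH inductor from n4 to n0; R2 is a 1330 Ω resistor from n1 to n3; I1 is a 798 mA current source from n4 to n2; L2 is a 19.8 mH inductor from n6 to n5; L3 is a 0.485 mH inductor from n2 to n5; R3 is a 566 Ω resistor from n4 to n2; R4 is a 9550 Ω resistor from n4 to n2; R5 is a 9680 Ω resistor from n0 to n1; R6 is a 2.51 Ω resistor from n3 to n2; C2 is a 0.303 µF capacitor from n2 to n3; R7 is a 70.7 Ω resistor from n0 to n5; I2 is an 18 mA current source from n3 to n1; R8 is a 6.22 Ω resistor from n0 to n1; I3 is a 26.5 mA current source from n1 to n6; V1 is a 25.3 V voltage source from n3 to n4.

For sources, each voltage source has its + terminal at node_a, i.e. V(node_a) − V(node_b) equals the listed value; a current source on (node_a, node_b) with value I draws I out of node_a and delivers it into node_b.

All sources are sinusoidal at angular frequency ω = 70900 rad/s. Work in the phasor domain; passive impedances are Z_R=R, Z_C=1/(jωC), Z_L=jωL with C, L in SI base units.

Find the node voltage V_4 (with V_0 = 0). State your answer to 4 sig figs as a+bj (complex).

Element admittances at ω=70900 rad/s:
  Y(R1) = 0.02451+0.000j S between n4,n2
  Y(C1) = 0.000+0.008792j S between n6,n1
  Y(L1) = 0.000-0.04932j S between n4,n0
  Y(R2) = 0.0007519+0.000j S between n1,n3
  I1: injects 0.798 A into n2 (from n4)
  Y(L2) = 0.000-0.0007123j S between n6,n5
  Y(L3) = 0.000-0.02908j S between n2,n5
  Y(R3) = 0.001767+0.000j S between n4,n2
  Y(R4) = 0.0001047+0.000j S between n4,n2
  Y(R5) = 0.0001033+0.000j S between n0,n1
  Y(R6) = 0.3984+0.000j S between n3,n2
  Y(C2) = 0.000+0.02148j S between n2,n3
  Y(R7) = 0.01414+0.000j S between n0,n5
  I2: injects 0.018 A into n1 (from n3)
  Y(R8) = 0.1608+0.000j S between n0,n1
  I3: injects 0.0265 A into n6 (from n1)
  V1: constraint V(n3)−V(n4) = 25.3
Assemble and solve the 7×7 MNA system:
  V(n1)=0.1705-0.09575j  V(n2)=21.45-4.526j  V(n3)=21.62-4.953j  V(n4)=-3.683-4.953j  V(n5)=15.33-11.75j  V(n6)=-1.166-2.348j
  i(V1)=-0.1093+0.1704j

-3.683-4.953j V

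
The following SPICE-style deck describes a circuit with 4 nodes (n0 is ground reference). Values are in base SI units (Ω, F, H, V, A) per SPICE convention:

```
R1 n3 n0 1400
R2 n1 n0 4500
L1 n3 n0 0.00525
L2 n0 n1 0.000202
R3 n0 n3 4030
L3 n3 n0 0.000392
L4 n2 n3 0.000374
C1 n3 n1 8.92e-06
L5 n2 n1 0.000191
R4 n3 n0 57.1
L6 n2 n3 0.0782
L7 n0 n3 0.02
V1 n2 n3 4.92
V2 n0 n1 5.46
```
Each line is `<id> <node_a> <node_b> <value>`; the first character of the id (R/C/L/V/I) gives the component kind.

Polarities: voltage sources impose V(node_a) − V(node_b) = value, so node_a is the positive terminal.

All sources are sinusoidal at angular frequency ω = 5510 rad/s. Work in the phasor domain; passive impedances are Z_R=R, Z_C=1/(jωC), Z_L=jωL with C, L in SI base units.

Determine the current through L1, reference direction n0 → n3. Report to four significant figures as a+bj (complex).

-0.003092-0.2356j A

MNA unknowns: 3 node voltages V₁..V_3 plus 2 source currents (V1, V2)
R1: Y=0.0007143+0.000j on G[3,0]
R2: Y=0.0002222+0.000j on G[1,0]
L1: Y=0.000-0.03457j on G[3,0]
L2: Y=0.000-0.8985j on G[0,1]
R3: Y=0.0002481+0.000j on G[0,3]
L3: Y=0.000-0.4630j on G[3,0]
L4: Y=0.000-0.4853j on G[2,3]
C1: Y=0.000+0.04915j on G[3,1]
L5: Y=0.000-0.9502j on G[2,1]
R4: Y=0.01751+0.000j on G[3,0]
L6: Y=0.000-0.002321j on G[2,3]
L7: Y=0.000-0.009074j on G[0,3]
V1: row V2−V3=4.92, i_V1 at 2,3
V2: row V0−V1=5.46, i_V2 at 0,1
solve → V1=-5.460+0.000j, V2=-1.895+0.08944j, V3=-6.815+0.08944j
aux → i_V1=-0.08499+5.787j, i_V2=-0.08181+8.360j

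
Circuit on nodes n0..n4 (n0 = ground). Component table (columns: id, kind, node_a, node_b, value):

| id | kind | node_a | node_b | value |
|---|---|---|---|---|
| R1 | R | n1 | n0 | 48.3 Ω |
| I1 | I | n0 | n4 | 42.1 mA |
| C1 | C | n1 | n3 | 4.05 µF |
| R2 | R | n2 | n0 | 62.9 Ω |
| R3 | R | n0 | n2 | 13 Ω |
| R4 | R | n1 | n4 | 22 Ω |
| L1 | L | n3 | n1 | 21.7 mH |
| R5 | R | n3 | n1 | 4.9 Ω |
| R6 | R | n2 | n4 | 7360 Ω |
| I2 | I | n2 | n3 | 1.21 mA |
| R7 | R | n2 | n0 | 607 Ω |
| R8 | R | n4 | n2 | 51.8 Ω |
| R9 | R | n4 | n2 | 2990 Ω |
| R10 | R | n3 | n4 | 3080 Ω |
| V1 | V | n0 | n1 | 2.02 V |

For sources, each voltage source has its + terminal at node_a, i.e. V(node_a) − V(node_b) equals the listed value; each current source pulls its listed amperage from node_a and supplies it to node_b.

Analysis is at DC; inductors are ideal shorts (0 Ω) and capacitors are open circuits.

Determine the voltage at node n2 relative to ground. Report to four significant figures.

MNA unknowns: 4 node voltages V₁..V_4 plus 2 source currents (L1, V1)
R1: Y=0.02070 on G[1,0]
I1: z[0]−=0.0421, z[4]+=0.0421
C1: Y=0.000 on G[1,3]
R2: Y=0.01590 on G[2,0]
R3: Y=0.07692 on G[0,2]
R4: Y=0.04545 on G[1,4]
L1: row V3−V1=0, i_L1 at 3,1
R5: Y=0.2041 on G[3,1]
R6: Y=0.0001359 on G[2,4]
I2: z[2]−=0.00121, z[3]+=0.00121
R7: Y=0.001647 on G[2,0]
R8: Y=0.01931 on G[4,2]
R9: Y=0.0003344 on G[4,2]
R10: Y=0.0003247 on G[3,4]
V1: row V0−V1=2.02, i_V1 at 0,1
solve → V1=-2.020, V2=-0.1515, V3=-2.020, V4=-0.8141
aux → i_L1=0.001602, i_V1=-0.09824

-0.1515 V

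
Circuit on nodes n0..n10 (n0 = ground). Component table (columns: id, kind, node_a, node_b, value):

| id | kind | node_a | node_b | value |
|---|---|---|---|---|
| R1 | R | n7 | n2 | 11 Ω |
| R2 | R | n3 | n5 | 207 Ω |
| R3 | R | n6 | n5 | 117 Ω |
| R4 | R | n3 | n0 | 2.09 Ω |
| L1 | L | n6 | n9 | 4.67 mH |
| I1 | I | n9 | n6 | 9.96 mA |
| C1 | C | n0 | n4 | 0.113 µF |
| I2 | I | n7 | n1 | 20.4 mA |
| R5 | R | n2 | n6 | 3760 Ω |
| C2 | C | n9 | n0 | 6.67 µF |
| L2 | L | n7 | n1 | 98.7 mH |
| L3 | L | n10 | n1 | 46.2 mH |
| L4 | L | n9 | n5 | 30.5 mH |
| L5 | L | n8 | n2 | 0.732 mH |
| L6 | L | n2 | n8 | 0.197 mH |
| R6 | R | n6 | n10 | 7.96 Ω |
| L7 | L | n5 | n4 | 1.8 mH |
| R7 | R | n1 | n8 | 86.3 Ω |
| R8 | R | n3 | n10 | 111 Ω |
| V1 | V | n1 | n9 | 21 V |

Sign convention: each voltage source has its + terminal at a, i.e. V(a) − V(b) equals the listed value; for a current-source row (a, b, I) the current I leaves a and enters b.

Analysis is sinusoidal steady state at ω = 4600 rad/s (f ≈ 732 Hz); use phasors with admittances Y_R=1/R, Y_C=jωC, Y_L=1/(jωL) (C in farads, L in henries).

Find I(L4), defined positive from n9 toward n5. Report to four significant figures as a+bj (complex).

-0.002129+0.007929j A

MNA unknowns: 10 node voltages V₁..V_10 plus 1 source current (V1)
R1: Y=0.09091+0.000j on G[7,2]
R2: Y=0.004831+0.000j on G[3,5]
R3: Y=0.008547+0.000j on G[6,5]
R4: Y=0.4785+0.000j on G[3,0]
L1: Y=0.000-0.04655j on G[6,9]
I1: z[9]−=0.00996, z[6]+=0.00996
C1: Y=0.000+0.0005198j on G[0,4]
I2: z[7]−=0.0204, z[1]+=0.0204
R5: Y=0.0002660+0.000j on G[2,6]
C2: Y=0.000+0.03068j on G[9,0]
L2: Y=0.000-0.002203j on G[7,1]
L3: Y=0.000-0.004705j on G[10,1]
L4: Y=0.000-0.007128j on G[9,5]
L5: Y=0.000-0.2970j on G[8,2]
L6: Y=0.000-1.104j on G[2,8]
R6: Y=0.1256+0.000j on G[6,10]
L7: Y=0.000-0.1208j on G[5,4]
R7: Y=0.01159+0.000j on G[1,8]
R8: Y=0.009009+0.000j on G[3,10]
V1: row V1−V9=21, i_V1 at 1,9
solve → V1=20.89+0.6092j, V2=18.83+0.1698j, V3=0.04005+0.006022j, V4=1.006+0.9118j, V5=1.001+0.9079j, V6=1.739+0.5511j, V7=18.62+0.1149j, V8=18.83+0.1868j, V9=-0.1110+0.6092j, V10=1.652-0.1577j
aux → i_V1=-0.008155+0.09062j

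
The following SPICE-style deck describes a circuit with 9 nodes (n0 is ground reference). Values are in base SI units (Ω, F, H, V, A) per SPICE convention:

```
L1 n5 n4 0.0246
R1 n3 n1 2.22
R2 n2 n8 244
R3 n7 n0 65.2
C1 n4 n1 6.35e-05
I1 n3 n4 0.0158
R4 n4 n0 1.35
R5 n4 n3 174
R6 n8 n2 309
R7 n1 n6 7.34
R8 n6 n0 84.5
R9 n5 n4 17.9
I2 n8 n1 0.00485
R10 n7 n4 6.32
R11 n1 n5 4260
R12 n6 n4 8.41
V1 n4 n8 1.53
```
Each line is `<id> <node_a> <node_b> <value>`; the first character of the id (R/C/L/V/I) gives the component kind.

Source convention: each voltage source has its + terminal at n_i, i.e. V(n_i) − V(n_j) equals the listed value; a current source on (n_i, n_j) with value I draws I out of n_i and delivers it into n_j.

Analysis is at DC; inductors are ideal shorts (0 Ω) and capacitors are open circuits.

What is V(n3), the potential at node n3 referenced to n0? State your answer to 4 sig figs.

-0.1797 V

Element admittances at DC:
  L1: short n5↔n4 (DC inductor)
  Y(R1) = 0.4505 S between n3,n1
  Y(R2) = 0.004098 S between n2,n8
  Y(R3) = 0.01534 S between n7,n0
  Y(C1) = 0.000 S between n4,n1
  I1: injects 0.0158 A into n4 (from n3)
  Y(R4) = 0.7407 S between n4,n0
  Y(R5) = 0.005747 S between n4,n3
  Y(R6) = 0.003236 S between n8,n2
  Y(R7) = 0.1362 S between n1,n6
  Y(R8) = 0.01183 S between n6,n0
  Y(R9) = 0.05587 S between n5,n4
  I2: injects 0.00485 A into n1 (from n8)
  Y(R10) = 0.1582 S between n7,n4
  Y(R11) = 0.0002347 S between n1,n5
  Y(R12) = 0.1189 S between n6,n4
  V1: constraint V(n4)−V(n8) = 1.53
Assemble and solve the 10×10 MNA system:
  V(n1)=-0.1470  V(n2)=-1.529  V(n3)=-0.1797  V(n4)=0.001168  V(n5)=0.001168  V(n6)=-0.07447  V(n7)=0.001065  V(n8)=-1.529
  i(L1)=-3.477e-05  i(V1)=0.004850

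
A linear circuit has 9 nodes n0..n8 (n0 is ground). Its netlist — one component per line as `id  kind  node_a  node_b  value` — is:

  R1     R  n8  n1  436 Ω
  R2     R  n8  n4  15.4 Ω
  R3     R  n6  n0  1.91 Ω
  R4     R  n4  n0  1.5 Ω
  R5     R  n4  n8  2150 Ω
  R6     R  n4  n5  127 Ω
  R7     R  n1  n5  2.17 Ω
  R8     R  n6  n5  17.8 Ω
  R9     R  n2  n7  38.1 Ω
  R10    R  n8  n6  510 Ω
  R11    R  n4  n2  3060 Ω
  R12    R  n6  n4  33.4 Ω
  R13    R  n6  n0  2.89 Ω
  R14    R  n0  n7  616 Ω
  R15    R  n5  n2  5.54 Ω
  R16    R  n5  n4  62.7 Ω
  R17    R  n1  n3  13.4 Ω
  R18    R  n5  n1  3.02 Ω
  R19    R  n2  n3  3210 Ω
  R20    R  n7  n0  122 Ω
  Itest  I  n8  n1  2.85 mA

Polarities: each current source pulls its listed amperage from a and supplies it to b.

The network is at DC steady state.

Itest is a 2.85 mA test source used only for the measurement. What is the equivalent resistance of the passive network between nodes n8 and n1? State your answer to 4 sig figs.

Apply KCL at each of the 8 non-ground nodes and solve the resulting linear system.
Node n1: branches {R1, R7, R17, R18, Itest} → V_1 = 0.03443
Node n2: branches {R9, R11, R15, R19} → V_2 = 0.02983
Node n3: branches {R17, R19} → V_3 = 0.03442
Node n4: branches {R2, R4, R5, R6, R11, R12, R16} → V_4 = -0.002483
Node n5: branches {R6, R7, R8, R15, R16, R18} → V_5 = 0.03106
Node n6: branches {R3, R8, R10, R12, R13} → V_6 = 0.001658
Node n7: branches {R9, R14, R20} → V_7 = 0.02171
Node n8: branches {R1, R2, R5, R10, Itest} → V_8 = -0.04207

R_eq = 26.84 Ω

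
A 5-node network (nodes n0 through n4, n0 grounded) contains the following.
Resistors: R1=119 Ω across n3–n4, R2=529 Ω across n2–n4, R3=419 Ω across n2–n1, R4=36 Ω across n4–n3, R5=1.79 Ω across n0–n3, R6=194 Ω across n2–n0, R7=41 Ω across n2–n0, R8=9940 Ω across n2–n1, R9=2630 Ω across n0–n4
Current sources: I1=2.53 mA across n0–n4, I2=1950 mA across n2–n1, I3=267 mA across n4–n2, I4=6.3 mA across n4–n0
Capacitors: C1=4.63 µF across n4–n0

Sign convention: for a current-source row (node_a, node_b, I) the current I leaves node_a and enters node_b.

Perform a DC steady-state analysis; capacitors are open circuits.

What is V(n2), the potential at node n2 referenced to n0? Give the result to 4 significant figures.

8.070 V

Apply KCL at each of the 4 non-ground nodes and solve the resulting linear system.
Node n1: branches {I2, R3, R8} → V_1 = 792.1
Node n2: branches {R2, I2, R3, R6, R7, R8, I3} → V_2 = 8.070
Node n3: branches {R1, R4, R5} → V_3 = -0.4287
Node n4: branches {R1, I1, R2, R4, I3, R9, C1, I4} → V_4 = -7.048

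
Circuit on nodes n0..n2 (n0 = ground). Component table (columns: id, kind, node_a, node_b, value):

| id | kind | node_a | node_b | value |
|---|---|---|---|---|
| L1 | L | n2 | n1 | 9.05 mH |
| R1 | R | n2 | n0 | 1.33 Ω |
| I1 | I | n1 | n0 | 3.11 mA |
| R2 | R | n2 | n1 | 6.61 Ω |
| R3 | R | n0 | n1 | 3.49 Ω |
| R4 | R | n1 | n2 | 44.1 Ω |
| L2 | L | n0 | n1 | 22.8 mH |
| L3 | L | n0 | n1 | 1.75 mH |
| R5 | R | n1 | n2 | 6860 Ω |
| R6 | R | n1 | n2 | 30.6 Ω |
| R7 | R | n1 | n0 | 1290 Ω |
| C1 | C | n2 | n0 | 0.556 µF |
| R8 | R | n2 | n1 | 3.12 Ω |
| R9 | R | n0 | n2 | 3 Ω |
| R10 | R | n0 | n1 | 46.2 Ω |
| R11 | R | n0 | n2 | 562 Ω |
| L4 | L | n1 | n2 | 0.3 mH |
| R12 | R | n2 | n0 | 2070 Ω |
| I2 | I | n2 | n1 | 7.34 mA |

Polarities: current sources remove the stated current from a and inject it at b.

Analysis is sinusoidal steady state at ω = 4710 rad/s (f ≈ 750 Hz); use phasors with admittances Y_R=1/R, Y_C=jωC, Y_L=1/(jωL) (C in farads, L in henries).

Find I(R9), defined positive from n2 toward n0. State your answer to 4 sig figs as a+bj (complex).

-0.001052-0.0002213j A

Apply KCL at each of the 2 non-ground nodes and solve the resulting linear system.
Node n1: branches {L1, I1, R2, R3, R4, L2, L3, R5, R6, R7, R8, R10, L4, I2} → V_1 = 3.562e-05+0.002379j
Node n2: branches {L1, R1, R2, R4, R5, R6, C1, R8, R9, R11, L4, R12, I2} → V_2 = -0.003157-0.0006639j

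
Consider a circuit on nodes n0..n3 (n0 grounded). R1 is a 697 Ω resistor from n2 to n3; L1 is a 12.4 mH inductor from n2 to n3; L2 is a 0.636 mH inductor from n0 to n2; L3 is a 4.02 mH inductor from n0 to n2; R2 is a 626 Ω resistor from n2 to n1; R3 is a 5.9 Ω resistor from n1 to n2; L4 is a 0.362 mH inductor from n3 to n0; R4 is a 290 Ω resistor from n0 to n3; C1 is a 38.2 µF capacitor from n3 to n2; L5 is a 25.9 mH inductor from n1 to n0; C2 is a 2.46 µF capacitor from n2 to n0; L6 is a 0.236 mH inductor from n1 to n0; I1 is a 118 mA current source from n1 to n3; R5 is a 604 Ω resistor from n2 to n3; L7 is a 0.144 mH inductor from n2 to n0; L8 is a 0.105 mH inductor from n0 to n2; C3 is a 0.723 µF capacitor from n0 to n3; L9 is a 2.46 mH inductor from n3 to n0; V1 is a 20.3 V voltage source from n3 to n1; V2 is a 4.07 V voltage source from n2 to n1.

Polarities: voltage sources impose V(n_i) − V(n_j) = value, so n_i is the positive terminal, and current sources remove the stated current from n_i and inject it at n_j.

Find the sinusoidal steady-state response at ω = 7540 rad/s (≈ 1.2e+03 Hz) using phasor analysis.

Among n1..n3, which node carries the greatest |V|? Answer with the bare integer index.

3

Element admittances at ω=7540 rad/s:
  Y(R1) = 0.001435+0.000j S between n2,n3
  Y(L1) = 0.000-0.01070j S between n2,n3
  Y(L2) = 0.000-0.2085j S between n0,n2
  Y(L3) = 0.000-0.03299j S between n0,n2
  Y(R2) = 0.001597+0.000j S between n2,n1
  Y(R3) = 0.1695+0.000j S between n1,n2
  Y(L4) = 0.000-0.3664j S between n3,n0
  Y(R4) = 0.003448+0.000j S between n0,n3
  Y(C1) = 0.000+0.2880j S between n3,n2
  Y(L5) = 0.000-0.005121j S between n1,n0
  Y(C2) = 0.000+0.01855j S between n2,n0
  Y(L6) = 0.000-0.5620j S between n1,n0
  I1: injects 0.118 A into n3 (from n1)
  Y(R5) = 0.001656+0.000j S between n2,n3
  Y(L7) = 0.000-0.9210j S between n2,n0
  Y(L8) = 0.000-1.263j S between n0,n2
  Y(C3) = 0.000+0.005451j S between n0,n3
  Y(L9) = 0.000-0.05391j S between n3,n0
  V1: constraint V(n3)−V(n1) = 20.3
  V2: constraint V(n2)−V(n1) = 4.07
Assemble and solve the 5×5 MNA system:
  V(n1)=-5.376-0.01519j  V(n2)=-1.306-0.01519j  V(n3)=14.92-0.01519j
  i(V1)=0.02268+1.690j  i(V2)=-0.6096+1.358j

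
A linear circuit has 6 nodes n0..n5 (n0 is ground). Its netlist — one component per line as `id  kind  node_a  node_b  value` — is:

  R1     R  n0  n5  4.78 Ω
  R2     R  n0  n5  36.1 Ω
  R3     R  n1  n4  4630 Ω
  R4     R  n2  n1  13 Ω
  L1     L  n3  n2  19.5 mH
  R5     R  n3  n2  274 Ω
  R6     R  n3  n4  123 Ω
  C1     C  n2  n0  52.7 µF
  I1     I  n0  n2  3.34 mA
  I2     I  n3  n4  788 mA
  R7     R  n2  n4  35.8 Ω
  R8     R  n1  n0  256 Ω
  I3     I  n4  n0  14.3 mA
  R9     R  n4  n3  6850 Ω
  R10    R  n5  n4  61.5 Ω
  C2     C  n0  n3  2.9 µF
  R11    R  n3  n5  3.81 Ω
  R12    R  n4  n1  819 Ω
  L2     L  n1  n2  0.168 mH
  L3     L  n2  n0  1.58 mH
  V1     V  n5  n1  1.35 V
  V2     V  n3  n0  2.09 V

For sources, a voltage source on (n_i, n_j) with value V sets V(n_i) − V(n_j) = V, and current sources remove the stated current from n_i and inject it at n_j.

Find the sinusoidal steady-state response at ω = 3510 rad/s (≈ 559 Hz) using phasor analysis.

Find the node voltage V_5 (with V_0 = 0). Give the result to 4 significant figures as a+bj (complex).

2.419-0.04206j V

Element admittances at ω=3510 rad/s:
  Y(R1) = 0.2092+0.000j S between n0,n5
  Y(R2) = 0.02770+0.000j S between n0,n5
  Y(R3) = 0.0002160+0.000j S between n1,n4
  Y(R4) = 0.07692+0.000j S between n2,n1
  Y(L1) = 0.000-0.01461j S between n3,n2
  Y(R5) = 0.003650+0.000j S between n3,n2
  Y(R6) = 0.008130+0.000j S between n3,n4
  Y(C1) = 0.000+0.1850j S between n2,n0
  I1: injects 0.00334 A into n2 (from n0)
  I2: injects 0.788 A into n4 (from n3)
  Y(R7) = 0.02793+0.000j S between n2,n4
  Y(R8) = 0.003906+0.000j S between n1,n0
  I3: injects 0.0143 A into n0 (from n4)
  Y(R9) = 0.0001460+0.000j S between n4,n3
  Y(R10) = 0.01626+0.000j S between n5,n4
  Y(C2) = 0.000+0.01018j S between n0,n3
  Y(R11) = 0.2625+0.000j S between n3,n5
  Y(R12) = 0.001221+0.000j S between n4,n1
  Y(L2) = 0.000-1.696j S between n1,n2
  Y(L3) = 0.000-0.1803j S between n2,n0
  V1: constraint V(n5)−V(n1) = 1.35
  V2: constraint V(n3)−V(n0) = 2.09
Assemble and solve the 7×7 MNA system:
  V(n1)=1.069-0.04206j  V(n2)=1.094+0.2052j  V(n3)=2.090+0.000j  V(n4)=16.00+0.09253j  V(n5)=2.419-0.04206j
  i(V1)=-0.4385+0.02319j  i(V2)=-0.5872-0.01624j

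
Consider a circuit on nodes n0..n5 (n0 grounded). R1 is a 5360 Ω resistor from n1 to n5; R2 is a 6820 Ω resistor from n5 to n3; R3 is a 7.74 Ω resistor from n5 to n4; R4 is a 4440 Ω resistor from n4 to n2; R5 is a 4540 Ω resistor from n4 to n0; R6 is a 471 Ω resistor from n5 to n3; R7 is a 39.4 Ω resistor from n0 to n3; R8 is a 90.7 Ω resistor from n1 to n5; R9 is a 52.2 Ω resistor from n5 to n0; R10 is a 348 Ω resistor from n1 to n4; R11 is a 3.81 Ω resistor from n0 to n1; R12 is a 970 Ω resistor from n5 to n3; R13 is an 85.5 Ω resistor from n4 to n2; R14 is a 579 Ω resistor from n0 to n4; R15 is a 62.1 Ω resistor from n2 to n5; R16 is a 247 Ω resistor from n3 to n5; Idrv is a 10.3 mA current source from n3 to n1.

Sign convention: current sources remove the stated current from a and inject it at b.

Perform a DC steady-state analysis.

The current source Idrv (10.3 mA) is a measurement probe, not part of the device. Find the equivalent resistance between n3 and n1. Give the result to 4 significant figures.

R_eq = 34.93 Ω

Apply KCL at each of the 5 non-ground nodes and solve the resulting linear system.
Node n1: branches {R1, R8, R10, R11, Idrv} → V_1 = 0.03499
Node n2: branches {R4, R13, R15} → V_2 = -0.04382
Node n3: branches {R2, R6, R7, R12, R16, Idrv} → V_3 = -0.3247
Node n4: branches {R3, R4, R5, R10, R13, R14} → V_4 = -0.04253
Node n5: branches {R1, R2, R3, R6, R8, R9, R12, R15, R16} → V_5 = -0.04478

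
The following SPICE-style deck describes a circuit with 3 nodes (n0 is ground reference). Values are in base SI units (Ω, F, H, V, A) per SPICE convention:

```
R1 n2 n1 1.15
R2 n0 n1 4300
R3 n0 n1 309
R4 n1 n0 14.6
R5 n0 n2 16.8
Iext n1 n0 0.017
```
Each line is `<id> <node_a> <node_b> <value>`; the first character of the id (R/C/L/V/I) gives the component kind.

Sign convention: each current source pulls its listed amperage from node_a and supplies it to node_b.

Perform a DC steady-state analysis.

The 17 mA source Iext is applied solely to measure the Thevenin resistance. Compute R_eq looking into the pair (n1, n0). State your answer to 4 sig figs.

Apply KCL at each of the 2 non-ground nodes and solve the resulting linear system.
Node n1: branches {R1, R2, R3, R4, Iext} → V_1 = -0.1332
Node n2: branches {R1, R5} → V_2 = -0.1246

R_eq = 7.833 Ω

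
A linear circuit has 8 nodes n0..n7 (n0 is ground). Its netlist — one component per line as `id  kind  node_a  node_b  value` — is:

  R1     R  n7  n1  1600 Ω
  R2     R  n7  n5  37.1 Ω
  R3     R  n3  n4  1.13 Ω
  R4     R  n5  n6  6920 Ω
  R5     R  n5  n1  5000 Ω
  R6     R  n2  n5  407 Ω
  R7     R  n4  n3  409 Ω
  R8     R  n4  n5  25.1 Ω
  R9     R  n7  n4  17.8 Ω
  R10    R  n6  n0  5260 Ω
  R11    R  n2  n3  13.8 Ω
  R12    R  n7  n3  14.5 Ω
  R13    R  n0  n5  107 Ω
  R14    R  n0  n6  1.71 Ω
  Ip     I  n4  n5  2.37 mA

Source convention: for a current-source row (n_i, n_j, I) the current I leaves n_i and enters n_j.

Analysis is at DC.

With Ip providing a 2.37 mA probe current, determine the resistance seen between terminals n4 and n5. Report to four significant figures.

Apply KCL at each of the 7 non-ground nodes and solve the resulting linear system.
Node n1: branches {R1, R5} → V_1 = -0.02276
Node n2: branches {R6, R11} → V_2 = -0.03511
Node n3: branches {R3, R7, R11, R12} → V_3 = -0.03630
Node n4: branches {R3, R7, R8, R9, Ip} → V_4 = -0.03688
Node n5: branches {R2, R4, R5, R6, R8, R13, Ip} → V_5 = 0.000
Node n6: branches {R4, R10, R14} → V_6 = 0.000
Node n7: branches {R1, R2, R9, R12} → V_7 = -0.03005

R_eq = 15.56 Ω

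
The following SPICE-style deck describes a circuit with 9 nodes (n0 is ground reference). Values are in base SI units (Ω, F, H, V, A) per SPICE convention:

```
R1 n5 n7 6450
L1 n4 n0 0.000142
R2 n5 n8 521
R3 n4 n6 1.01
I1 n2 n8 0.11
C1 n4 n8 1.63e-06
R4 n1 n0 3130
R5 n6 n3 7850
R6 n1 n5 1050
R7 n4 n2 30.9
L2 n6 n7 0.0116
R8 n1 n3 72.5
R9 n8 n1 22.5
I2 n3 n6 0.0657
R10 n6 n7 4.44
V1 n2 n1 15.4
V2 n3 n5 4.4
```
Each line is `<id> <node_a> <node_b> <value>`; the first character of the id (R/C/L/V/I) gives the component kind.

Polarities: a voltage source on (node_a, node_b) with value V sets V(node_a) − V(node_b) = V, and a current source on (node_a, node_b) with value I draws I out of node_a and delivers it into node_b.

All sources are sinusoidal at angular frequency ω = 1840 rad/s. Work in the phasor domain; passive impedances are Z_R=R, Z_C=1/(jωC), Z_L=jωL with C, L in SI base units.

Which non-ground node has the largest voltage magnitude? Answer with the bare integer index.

5

MNA unknowns: 8 node voltages V₁..V_8 plus 2 source currents (V1, V2)
R1: Y=0.0001550+0.000j on G[5,7]
L1: Y=0.000-3.827j on G[4,0]
R2: Y=0.001919+0.000j on G[5,8]
R3: Y=0.9901+0.000j on G[4,6]
I1: z[2]−=0.11, z[8]+=0.11
C1: Y=0.000+0.002999j on G[4,8]
R4: Y=0.0003195+0.000j on G[1,0]
R5: Y=0.0001274+0.000j on G[6,3]
R6: Y=0.0009524+0.000j on G[1,5]
R7: Y=0.03236+0.000j on G[4,2]
L2: Y=0.000-0.04685j on G[6,7]
R8: Y=0.01379+0.000j on G[1,3]
R9: Y=0.04444+0.000j on G[8,1]
I2: z[3]−=0.0657, z[6]+=0.0657
R10: Y=0.2252+0.000j on G[6,7]
V1: row V2−V1=15.4, i_V1 at 2,1
V2: row V3−V5=4.4, i_V2 at 3,5
solve → V1=-16.86+1.332j, V2=-1.461+1.332j, V3=-19.42+1.417j, V4=0.0001112+0.001408j, V5=-23.82+1.417j, V6=0.06023+0.001812j, V7=0.04429-0.0005282j, V8=-14.63+2.282j
aux → i_V1=-0.06271-0.04305j, i_V2=-0.02796-0.001358j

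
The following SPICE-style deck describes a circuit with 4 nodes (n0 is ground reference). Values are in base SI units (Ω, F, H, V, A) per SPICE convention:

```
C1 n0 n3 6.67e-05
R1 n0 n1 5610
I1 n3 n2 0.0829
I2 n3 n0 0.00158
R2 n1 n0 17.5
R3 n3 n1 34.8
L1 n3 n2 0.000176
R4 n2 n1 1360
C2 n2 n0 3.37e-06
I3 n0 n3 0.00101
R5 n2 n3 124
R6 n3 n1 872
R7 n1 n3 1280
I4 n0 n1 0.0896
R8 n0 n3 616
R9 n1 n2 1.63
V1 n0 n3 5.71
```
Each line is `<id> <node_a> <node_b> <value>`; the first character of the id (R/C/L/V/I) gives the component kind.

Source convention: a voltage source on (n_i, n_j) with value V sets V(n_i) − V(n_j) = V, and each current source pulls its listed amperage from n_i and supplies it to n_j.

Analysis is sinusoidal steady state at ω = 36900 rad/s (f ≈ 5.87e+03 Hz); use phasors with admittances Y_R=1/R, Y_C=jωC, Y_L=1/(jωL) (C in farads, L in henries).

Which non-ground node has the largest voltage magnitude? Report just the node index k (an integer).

2

Element admittances at ω=36900 rad/s:
  Y(C1) = 0.000+2.461j S between n0,n3
  Y(R1) = 0.0001783+0.000j S between n0,n1
  I1: injects 0.0829 A into n2 (from n3)
  I2: injects 0.00158 A into n0 (from n3)
  Y(R2) = 0.05714+0.000j S between n1,n0
  Y(R3) = 0.02874+0.000j S between n3,n1
  Y(L1) = 0.000-0.1540j S between n3,n2
  Y(R4) = 0.0007353+0.000j S between n2,n1
  Y(C2) = 0.000+0.1244j S between n2,n0
  I3: injects 0.00101 A into n3 (from n0)
  Y(R5) = 0.008065+0.000j S between n2,n3
  Y(R6) = 0.001147+0.000j S between n3,n1
  Y(R7) = 0.0007813+0.000j S between n1,n3
  I4: injects 0.0896 A into n1 (from n0)
  Y(R8) = 0.001623+0.000j S between n0,n3
  Y(R9) = 0.6135+0.000j S between n1,n2
  V1: constraint V(n0)−V(n3) = 5.71
Assemble and solve the 4×4 MNA system:
  V(n1)=-3.280+7.945j  V(n2)=-3.611+9.083j  V(n3)=-5.710+0.000j
  i(V1)=-1.416-14.05j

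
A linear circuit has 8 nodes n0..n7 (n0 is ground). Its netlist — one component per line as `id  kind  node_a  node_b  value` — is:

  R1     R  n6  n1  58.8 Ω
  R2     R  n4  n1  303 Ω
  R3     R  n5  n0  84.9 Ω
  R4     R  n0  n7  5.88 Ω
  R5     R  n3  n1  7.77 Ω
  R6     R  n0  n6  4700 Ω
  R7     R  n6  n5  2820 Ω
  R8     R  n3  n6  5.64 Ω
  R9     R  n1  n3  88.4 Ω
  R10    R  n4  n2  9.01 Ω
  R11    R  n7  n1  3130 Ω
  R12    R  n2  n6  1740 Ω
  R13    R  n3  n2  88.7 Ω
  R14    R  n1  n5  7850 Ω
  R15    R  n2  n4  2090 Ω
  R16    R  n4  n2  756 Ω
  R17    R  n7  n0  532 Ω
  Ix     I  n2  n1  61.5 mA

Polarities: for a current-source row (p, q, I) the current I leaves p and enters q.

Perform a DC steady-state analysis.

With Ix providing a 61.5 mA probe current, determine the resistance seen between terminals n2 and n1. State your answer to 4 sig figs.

R_eq = 70.31 Ω

Element admittances at DC:
  Y(R1) = 0.01701 S between n6,n1
  Y(R2) = 0.003300 S between n4,n1
  Y(R3) = 0.01178 S between n5,n0
  Y(R4) = 0.1701 S between n0,n7
  Y(R5) = 0.1287 S between n3,n1
  Y(R6) = 0.0002128 S between n0,n6
  Y(R7) = 0.0003546 S between n6,n5
  Y(R8) = 0.1773 S between n3,n6
  Y(R9) = 0.01131 S between n1,n3
  Y(R10) = 0.1110 S between n4,n2
  Y(R11) = 0.0003195 S between n7,n1
  Y(R12) = 0.0005747 S between n2,n6
  Y(R13) = 0.01127 S between n3,n2
  Y(R14) = 0.0001274 S between n1,n5
  Y(R15) = 0.0004785 S between n2,n4
  Y(R16) = 0.001323 S between n4,n2
  Y(R17) = 0.001880 S between n7,n0
  Ix: injects 0.0615 A into n1 (from n2)
Assemble and solve the 7×7 MNA system:
  V(n1)=0.1610  V(n2)=-4.163  V(n3)=-0.1435  V(n4)=-4.040  V(n5)=-0.002041  V(n6)=-0.1284  V(n7)=0.0002987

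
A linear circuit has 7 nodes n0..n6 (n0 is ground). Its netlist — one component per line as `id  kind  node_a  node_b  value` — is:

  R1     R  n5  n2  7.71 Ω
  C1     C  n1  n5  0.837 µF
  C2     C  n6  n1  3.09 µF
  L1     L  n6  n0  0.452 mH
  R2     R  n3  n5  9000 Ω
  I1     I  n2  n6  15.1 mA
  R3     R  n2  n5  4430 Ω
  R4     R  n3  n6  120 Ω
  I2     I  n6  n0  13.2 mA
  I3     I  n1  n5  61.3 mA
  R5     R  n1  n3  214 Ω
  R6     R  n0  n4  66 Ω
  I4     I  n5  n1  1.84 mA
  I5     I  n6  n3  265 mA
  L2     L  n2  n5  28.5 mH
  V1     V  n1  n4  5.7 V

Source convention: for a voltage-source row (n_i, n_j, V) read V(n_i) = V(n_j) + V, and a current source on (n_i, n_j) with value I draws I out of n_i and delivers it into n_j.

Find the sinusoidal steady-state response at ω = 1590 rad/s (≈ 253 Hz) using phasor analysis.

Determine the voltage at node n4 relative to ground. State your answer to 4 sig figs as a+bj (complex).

2.929-2.211j V

MNA unknowns: 6 node voltages V₁..V_6 plus 1 source current (V1)
R1: Y=0.1297+0.000j on G[5,2]
C1: Y=0.000+0.001331j on G[1,5]
C2: Y=0.000+0.004913j on G[6,1]
L1: Y=0.000-1.391j on G[6,0]
R2: Y=0.0001111+0.000j on G[3,5]
I1: z[2]−=0.0151, z[6]+=0.0151
R3: Y=0.0002257+0.000j on G[2,5]
R4: Y=0.008333+0.000j on G[3,6]
I2: z[6]−=0.0132, z[0]+=0.0132
I3: z[1]−=0.0613, z[5]+=0.0613
R5: Y=0.004673+0.000j on G[1,3]
R6: Y=0.01515+0.000j on G[0,4]
I4: z[5]−=0.00184, z[1]+=0.00184
I5: z[6]−=0.265, z[3]+=0.265
L2: Y=0.000-0.02207j on G[2,5]
V1: row V1−V4=5.7, i_V1 at 1,4
solve → V1=8.629-2.211j, V2=11.47-36.55j, V3=23.36-1.123j, V4=2.929-2.211j, V5=11.58-36.53j, V6=-0.02407-0.04138j
aux → i_V1=0.04438-0.03350j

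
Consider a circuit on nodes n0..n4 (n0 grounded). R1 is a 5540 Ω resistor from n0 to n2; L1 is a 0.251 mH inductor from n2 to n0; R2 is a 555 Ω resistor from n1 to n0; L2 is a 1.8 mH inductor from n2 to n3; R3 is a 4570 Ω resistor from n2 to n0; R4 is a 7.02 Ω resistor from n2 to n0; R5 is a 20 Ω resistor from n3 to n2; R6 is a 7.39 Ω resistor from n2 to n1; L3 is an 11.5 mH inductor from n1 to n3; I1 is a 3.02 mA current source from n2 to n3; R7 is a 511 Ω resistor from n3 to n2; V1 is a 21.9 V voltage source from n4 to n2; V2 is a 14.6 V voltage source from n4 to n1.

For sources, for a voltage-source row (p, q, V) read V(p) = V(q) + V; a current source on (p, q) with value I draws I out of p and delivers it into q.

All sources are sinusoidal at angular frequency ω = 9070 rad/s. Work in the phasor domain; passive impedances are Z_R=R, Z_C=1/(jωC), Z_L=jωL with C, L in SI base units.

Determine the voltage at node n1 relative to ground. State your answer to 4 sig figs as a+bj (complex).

7.291-0.02701j V

MNA unknowns: 4 node voltages V₁..V_4 plus 2 source currents (V1, V2)
R1: Y=0.0001805+0.000j on G[0,2]
L1: Y=0.000-0.4393j on G[2,0]
R2: Y=0.001802+0.000j on G[1,0]
L2: Y=0.000-0.06125j on G[2,3]
R3: Y=0.0002188+0.000j on G[2,0]
R4: Y=0.1425+0.000j on G[2,0]
R5: Y=0.05000+0.000j on G[3,2]
R6: Y=0.1353+0.000j on G[2,1]
L3: Y=0.000-0.009587j on G[1,3]
I1: z[2]−=0.00302, z[3]+=0.00302
R7: Y=0.001957+0.000j on G[3,2]
V1: row V4−V2=21.9, i_V1 at 4,2
V2: row V4−V1=14.6, i_V2 at 4,1
solve → V1=7.291-0.02701j, V2=-0.008896-0.02701j, V3=0.6538-0.4705j, V4=21.89-0.02701j
aux → i_V1=-1.005+0.06368j, i_V2=1.005-0.06368j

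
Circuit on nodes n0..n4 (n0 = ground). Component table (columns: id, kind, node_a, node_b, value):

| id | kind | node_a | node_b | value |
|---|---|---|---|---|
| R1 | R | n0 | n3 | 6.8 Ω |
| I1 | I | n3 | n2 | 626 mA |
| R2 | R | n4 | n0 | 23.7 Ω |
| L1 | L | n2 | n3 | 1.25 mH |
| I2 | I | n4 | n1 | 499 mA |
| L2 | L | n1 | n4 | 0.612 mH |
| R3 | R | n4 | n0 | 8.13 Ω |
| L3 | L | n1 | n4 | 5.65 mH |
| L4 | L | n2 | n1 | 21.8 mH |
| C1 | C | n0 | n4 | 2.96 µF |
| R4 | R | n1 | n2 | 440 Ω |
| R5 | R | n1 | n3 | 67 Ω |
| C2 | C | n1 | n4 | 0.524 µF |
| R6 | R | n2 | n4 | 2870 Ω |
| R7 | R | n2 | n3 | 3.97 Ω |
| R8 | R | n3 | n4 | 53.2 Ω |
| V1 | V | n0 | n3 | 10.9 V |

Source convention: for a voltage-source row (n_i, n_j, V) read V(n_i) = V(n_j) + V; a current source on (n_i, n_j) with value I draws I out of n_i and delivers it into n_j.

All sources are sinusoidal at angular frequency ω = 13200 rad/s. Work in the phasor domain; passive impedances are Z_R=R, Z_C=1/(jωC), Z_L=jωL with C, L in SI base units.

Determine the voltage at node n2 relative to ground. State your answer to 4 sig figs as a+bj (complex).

-8.438+0.5209j V

MNA unknowns: 4 node voltages V₁..V_4 plus 1 source current (V1)
R1: Y=0.1471+0.000j on G[0,3]
I1: z[3]−=0.626, z[2]+=0.626
R2: Y=0.04219+0.000j on G[4,0]
L1: Y=0.000-0.06061j on G[2,3]
I2: z[4]−=0.499, z[1]+=0.499
L2: Y=0.000-0.1238j on G[1,4]
R3: Y=0.1230+0.000j on G[4,0]
L3: Y=0.000-0.01341j on G[1,4]
L4: Y=0.000-0.003475j on G[2,1]
C1: Y=0.000+0.03907j on G[0,4]
R4: Y=0.002273+0.000j on G[1,2]
R5: Y=0.01493+0.000j on G[1,3]
C2: Y=0.000+0.006917j on G[1,4]
R6: Y=0.0003484+0.000j on G[2,4]
R7: Y=0.2519+0.000j on G[2,3]
R8: Y=0.01880+0.000j on G[3,4]
V1: row V0−V3=10.9, i_V1 at 0,3
solve → V1=-1.745+2.877j, V2=-8.438+0.5209j, V3=-10.90+0.000j, V4=-1.937+0.2757j
aux → i_V1=-1.934-0.03014j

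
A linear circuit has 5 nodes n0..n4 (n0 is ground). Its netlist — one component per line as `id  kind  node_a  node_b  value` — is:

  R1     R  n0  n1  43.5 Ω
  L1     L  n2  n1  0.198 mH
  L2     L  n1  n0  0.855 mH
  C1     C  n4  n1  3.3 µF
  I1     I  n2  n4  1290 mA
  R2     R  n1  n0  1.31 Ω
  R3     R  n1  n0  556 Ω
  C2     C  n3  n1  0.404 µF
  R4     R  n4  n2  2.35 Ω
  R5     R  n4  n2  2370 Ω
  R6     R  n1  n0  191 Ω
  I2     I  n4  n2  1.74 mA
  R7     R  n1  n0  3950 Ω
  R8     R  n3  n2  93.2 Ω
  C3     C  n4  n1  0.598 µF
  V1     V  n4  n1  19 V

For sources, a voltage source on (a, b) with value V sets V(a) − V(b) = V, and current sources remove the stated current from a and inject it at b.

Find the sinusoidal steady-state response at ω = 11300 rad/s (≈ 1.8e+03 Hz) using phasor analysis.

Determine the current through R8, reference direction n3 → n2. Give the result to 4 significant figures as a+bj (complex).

Apply KCL at each of the 4 non-ground nodes and solve the resulting linear system.
Node n1: branches {R1, L1, L2, C1, R2, R3, C2, R6, R7, C3, V1} → V_1 = 0.000+0.000j
Node n2: branches {L1, I1, R4, R5, I2, R8} → V_2 = 7.674+7.952j
Node n3: branches {C2, R8} → V_3 = 9.363+3.968j
Node n4: branches {C1, I1, R4, R5, I2, C3, V1} → V_4 = 19.00+0.000j
Source currents: i(V1)=-3.536+2.550j

0.01812-0.04274j A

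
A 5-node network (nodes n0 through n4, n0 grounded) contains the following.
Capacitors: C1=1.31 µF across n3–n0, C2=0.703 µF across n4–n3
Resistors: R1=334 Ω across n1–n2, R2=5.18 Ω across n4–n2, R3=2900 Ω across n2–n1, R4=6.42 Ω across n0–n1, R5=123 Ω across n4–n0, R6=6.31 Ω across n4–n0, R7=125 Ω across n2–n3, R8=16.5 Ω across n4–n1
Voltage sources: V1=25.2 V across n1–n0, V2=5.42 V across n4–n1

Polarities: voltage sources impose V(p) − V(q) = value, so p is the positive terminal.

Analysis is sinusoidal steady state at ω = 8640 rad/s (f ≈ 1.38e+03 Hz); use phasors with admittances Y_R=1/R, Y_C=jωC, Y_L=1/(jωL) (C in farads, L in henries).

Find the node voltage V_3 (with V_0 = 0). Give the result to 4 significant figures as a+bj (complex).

Element admittances at ω=8640 rad/s:
  Y(C1) = 0.000+0.01132j S between n3,n0
  Y(R1) = 0.002994+0.000j S between n1,n2
  Y(R2) = 0.1931+0.000j S between n4,n2
  Y(R3) = 0.0003448+0.000j S between n2,n1
  Y(C2) = 0.000+0.006074j S between n4,n3
  Y(R4) = 0.1558+0.000j S between n0,n1
  Y(R5) = 0.008130+0.000j S between n4,n0
  Y(R6) = 0.1585+0.000j S between n4,n0
  Y(R7) = 0.008000+0.000j S between n2,n3
  Y(R8) = 0.06061+0.000j S between n4,n1
  V1: constraint V(n1)−V(n0) = 25.2
  V2: constraint V(n4)−V(n1) = 5.42
Assemble and solve the 6×6 MNA system:
  V(n1)=25.20+0.000j  V(n2)=29.88-0.2870j  V(n3)=13.93-7.334j  V(n4)=30.62+0.000j
  i(V1)=-9.110-0.1577j  i(V2)=-5.529-0.1568j

13.93-7.334j V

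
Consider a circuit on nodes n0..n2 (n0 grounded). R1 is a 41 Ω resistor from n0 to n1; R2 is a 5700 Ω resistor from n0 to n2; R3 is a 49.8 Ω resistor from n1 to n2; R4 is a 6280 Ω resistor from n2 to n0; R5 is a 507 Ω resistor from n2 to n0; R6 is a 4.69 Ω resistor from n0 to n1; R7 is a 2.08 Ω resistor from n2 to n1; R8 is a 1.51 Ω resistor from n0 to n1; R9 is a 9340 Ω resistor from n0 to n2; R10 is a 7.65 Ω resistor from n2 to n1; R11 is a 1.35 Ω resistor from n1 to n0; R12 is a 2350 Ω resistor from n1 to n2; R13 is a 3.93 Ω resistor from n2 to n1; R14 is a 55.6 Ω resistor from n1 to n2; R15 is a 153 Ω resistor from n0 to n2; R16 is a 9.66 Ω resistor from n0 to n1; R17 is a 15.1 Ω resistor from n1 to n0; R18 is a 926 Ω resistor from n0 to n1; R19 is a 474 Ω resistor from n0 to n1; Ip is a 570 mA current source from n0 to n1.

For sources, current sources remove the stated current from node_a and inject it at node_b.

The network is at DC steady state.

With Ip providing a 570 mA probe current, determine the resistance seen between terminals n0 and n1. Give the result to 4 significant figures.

Element admittances at DC:
  Y(R1) = 0.02439 S between n0,n1
  Y(R2) = 0.0001754 S between n0,n2
  Y(R3) = 0.02008 S between n1,n2
  Y(R4) = 0.0001592 S between n2,n0
  Y(R5) = 0.001972 S between n2,n0
  Y(R6) = 0.2132 S between n0,n1
  Y(R7) = 0.4808 S between n2,n1
  Y(R8) = 0.6623 S between n0,n1
  Y(R9) = 0.0001071 S between n0,n2
  Y(R10) = 0.1307 S between n2,n1
  Y(R11) = 0.7407 S between n1,n0
  Y(R12) = 0.0004255 S between n1,n2
  Y(R13) = 0.2545 S between n2,n1
  Y(R14) = 0.01799 S between n1,n2
  Y(R15) = 0.006536 S between n0,n2
  Y(R16) = 0.1035 S between n0,n1
  Y(R17) = 0.06623 S between n1,n0
  Y(R18) = 0.001080 S between n0,n1
  Y(R19) = 0.002110 S between n0,n1
  Ip: injects 0.57 A into n1 (from n0)
Assemble and solve the 2×2 MNA system:
  V(n1)=0.3128  V(n2)=0.3097

R_eq = 0.5487 Ω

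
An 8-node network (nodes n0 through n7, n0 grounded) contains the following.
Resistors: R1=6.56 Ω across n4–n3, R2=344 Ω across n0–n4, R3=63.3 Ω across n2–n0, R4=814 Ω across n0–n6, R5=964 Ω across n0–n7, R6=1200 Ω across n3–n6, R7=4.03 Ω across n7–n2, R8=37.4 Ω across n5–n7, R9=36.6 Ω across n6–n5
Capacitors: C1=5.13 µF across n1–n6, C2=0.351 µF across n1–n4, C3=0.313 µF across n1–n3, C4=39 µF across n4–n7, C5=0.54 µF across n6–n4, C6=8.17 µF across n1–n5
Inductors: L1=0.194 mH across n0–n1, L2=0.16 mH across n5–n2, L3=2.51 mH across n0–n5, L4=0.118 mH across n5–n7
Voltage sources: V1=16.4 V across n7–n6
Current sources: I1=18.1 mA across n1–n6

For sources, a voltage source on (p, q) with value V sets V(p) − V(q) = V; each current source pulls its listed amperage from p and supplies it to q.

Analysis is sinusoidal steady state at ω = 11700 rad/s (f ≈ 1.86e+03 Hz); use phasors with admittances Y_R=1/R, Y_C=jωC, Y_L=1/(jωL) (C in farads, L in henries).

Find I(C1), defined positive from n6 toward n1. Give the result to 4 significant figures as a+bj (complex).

-0.06327-0.5451j A

Apply KCL at each of the 7 non-ground nodes and solve the resulting linear system.
Node n1: branches {C1, L1, C2, C3, C6, I1} → V_1 = -0.5424-0.2761j
Node n2: branches {R3, L2, R7} → V_2 = 6.687-0.09498j
Node n3: branches {R1, R6, C3} → V_3 = 6.365+0.6646j
Node n4: branches {R1, R2, C2, C4, C5} → V_4 = 6.430+0.8300j
Node n5: branches {L2, L3, L4, R8, C6, R9} → V_5 = 7.096+0.06166j
Node n6: branches {C1, R4, R6, C5, R9, V1, I1} → V_6 = -9.624+0.7780j
Node n7: branches {R5, L4, R7, R8, C4, V1} → V_7 = 6.776+0.7780j
Source currents: i(V1)=-0.5630-0.6259j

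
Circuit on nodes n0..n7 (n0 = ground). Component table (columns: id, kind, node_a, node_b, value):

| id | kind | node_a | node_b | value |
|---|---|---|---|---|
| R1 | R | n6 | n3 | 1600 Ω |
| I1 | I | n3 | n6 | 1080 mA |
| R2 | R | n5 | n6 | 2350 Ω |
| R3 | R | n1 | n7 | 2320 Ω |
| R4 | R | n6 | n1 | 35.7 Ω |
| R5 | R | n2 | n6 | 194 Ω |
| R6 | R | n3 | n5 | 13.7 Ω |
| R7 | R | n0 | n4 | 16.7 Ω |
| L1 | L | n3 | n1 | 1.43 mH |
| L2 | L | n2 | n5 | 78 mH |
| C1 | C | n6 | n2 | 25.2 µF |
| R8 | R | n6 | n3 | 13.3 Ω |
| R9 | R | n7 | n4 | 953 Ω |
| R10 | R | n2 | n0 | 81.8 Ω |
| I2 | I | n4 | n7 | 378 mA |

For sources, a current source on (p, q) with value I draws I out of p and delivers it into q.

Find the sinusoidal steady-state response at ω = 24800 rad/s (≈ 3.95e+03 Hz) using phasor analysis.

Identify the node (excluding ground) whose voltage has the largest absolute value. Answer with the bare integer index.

MNA unknowns: 7 node voltages V₁..V_7
R1: Y=0.0006250+0.000j on G[6,3]
I1: z[3]−=1.08, z[6]+=1.08
R2: Y=0.0004255+0.000j on G[5,6]
R3: Y=0.0004310+0.000j on G[1,7]
R4: Y=0.02801+0.000j on G[6,1]
R5: Y=0.005155+0.000j on G[2,6]
R6: Y=0.07299+0.000j on G[3,5]
R7: Y=0.05988+0.000j on G[0,4]
L1: Y=0.000-0.02820j on G[3,1]
L2: Y=0.000-0.0005170j on G[2,5]
C1: Y=0.000+0.6250j on G[6,2]
R8: Y=0.07519+0.000j on G[6,3]
R9: Y=0.001049+0.000j on G[7,4]
R10: Y=0.01222+0.000j on G[2,0]
I2: z[4]−=0.378, z[7]+=0.378
solve → V1=4.084+5.874j, V2=8.856-0.1461j, V3=-2.134-2.695j, V4=-1.808+0.02982j, V5=-2.052-2.758j, V6=8.845-0.3215j, V7=255.3+1.732j

7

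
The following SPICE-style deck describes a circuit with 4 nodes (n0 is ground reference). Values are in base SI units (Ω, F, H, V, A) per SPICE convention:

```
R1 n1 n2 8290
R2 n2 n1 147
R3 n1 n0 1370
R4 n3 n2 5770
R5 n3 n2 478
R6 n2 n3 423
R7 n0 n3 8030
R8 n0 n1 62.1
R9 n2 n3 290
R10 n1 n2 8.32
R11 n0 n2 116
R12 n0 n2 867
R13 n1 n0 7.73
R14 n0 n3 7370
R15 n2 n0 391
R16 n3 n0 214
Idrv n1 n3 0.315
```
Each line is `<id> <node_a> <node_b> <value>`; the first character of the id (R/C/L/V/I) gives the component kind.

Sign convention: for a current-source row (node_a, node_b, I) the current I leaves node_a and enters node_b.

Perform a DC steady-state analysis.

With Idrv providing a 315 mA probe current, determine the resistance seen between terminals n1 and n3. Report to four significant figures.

R_eq = 80.81 Ω

MNA unknowns: 3 node voltages V₁..V_3
R1: Y=0.0001206 on G[1,2]
R2: Y=0.006803 on G[2,1]
R3: Y=0.0007299 on G[1,0]
R4: Y=0.0001733 on G[3,2]
R5: Y=0.002092 on G[3,2]
R6: Y=0.002364 on G[2,3]
R7: Y=0.0001245 on G[0,3]
R8: Y=0.01610 on G[0,1]
R9: Y=0.003448 on G[2,3]
R10: Y=0.1202 on G[1,2]
R11: Y=0.008621 on G[0,2]
R12: Y=0.001153 on G[0,2]
R13: Y=0.1294 on G[1,0]
R14: Y=0.0001357 on G[0,3]
R15: Y=0.002558 on G[2,0]
R16: Y=0.004673 on G[3,0]
Idrv: z[1]−=0.315, z[3]+=0.315
solve → V1=-0.8789, V2=0.5884, V3=24.58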